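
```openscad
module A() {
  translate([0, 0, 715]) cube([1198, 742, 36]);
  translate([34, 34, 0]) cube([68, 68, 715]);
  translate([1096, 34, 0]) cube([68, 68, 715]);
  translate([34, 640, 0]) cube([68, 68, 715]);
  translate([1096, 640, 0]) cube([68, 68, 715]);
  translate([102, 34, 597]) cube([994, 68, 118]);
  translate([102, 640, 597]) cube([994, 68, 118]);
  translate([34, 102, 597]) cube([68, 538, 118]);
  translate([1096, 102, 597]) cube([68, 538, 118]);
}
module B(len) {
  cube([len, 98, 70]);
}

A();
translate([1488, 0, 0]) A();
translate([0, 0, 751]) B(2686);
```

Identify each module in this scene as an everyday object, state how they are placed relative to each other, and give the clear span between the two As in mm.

Second table starts at x = 1488; first ends at x = 1198; clear span = 1488 − 1198 = 290 mm.

A is a table. B is a beam. A beam spans the tops of two tables. The clear span between the two tables is 290 mm.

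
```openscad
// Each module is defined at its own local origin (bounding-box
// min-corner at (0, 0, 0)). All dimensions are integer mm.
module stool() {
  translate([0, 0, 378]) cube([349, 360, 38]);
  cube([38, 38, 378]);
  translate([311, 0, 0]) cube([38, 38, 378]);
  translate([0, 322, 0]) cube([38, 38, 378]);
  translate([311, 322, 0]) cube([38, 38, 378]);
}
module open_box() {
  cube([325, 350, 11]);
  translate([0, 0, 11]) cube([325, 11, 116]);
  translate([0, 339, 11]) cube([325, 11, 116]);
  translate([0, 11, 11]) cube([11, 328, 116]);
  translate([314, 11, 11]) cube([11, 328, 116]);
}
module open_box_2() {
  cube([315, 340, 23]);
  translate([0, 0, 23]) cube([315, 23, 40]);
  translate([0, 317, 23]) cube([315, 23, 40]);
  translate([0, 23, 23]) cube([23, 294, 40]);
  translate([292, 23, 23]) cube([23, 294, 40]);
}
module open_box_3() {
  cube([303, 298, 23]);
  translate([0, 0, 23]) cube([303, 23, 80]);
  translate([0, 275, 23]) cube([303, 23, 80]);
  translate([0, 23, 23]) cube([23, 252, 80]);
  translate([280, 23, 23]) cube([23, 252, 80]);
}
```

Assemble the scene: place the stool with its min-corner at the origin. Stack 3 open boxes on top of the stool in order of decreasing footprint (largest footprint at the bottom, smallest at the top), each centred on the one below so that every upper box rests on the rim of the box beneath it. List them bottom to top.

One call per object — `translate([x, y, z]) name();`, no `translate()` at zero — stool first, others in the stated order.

stool();
translate([12, 5, 416]) open_box();
translate([17, 10, 543]) open_box_2();
translate([23, 31, 606]) open_box_3();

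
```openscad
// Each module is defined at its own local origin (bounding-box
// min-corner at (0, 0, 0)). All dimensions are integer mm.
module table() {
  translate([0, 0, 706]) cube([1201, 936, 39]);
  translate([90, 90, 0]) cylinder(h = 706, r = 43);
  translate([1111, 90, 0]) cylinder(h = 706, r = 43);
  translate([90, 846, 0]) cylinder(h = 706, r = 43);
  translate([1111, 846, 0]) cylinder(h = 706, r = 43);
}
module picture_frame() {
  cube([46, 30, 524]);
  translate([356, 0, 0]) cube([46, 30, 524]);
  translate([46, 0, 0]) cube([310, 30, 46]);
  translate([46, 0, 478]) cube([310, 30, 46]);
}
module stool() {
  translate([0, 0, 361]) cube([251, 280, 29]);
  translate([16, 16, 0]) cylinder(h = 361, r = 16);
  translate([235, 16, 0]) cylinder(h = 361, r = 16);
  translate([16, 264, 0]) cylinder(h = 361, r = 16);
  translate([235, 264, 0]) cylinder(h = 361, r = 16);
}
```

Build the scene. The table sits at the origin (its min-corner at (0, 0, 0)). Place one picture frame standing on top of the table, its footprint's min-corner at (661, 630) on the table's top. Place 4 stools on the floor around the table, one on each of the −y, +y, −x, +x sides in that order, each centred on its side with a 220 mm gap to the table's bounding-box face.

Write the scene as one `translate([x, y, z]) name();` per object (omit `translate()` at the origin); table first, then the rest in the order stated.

table();
translate([661, 630, 745]) picture_frame();
translate([475, -500, 0]) stool();
translate([475, 1156, 0]) stool();
translate([-471, 328, 0]) stool();
translate([1421, 328, 0]) stool();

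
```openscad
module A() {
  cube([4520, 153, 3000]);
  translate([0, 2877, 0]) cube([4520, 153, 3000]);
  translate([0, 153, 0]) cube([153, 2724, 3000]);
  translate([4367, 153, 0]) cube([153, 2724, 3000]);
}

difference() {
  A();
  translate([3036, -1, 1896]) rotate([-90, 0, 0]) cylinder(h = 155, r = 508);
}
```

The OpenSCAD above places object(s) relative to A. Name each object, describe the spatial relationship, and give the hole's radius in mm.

A is a house frame. The house frame has a circular hole through its front wall. The hole's radius is 508 mm.

The subtracted cylinder has r = 508 mm.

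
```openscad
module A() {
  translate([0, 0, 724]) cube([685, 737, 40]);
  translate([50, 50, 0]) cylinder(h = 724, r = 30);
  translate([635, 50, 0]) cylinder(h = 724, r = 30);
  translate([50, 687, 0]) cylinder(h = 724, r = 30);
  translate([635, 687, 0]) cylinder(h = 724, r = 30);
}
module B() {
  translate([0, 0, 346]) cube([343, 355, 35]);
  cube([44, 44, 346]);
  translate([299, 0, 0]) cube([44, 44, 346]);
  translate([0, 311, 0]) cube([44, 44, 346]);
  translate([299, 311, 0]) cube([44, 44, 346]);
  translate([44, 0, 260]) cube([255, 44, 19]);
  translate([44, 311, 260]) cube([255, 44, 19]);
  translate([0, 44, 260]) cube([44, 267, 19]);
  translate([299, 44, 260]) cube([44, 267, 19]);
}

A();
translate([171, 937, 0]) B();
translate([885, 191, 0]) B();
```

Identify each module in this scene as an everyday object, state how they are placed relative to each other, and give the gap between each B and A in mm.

Each stool's nearest face is 200 mm from the table's bounding box.

A is a table. B is a stool. Two stools sit around the table at the +y, +x sides. The gap between each stool and the table is 200 mm.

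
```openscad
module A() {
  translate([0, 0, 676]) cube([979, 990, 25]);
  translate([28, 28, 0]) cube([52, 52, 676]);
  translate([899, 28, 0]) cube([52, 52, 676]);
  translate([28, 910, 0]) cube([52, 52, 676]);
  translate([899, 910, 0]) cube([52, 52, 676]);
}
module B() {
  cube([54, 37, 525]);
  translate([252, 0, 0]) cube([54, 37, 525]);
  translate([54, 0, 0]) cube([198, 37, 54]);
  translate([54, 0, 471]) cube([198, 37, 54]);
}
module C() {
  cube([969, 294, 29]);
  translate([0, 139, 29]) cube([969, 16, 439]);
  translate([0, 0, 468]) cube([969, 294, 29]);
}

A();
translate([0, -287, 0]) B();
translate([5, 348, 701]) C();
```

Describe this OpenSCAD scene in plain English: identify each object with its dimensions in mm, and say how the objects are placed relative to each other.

A is a rectangular dining table. The top is 979×990×25 mm with its upper surface at z = 701 mm. It stands on four 52×52 mm square legs, each inset 28 mm from the nearest pair of top edges, running from the floor to the underside of the top.

B is a picture frame with a 198×417 mm rectangular opening (x by z) and a uniform 54 mm border on every side. Frame depth is 37 mm along y. It is built from two vertical stiles running the full outside height and two horizontal rails spanning the gap between the stiles.

C is an I-beam lying along x, 969 mm long. Overall section height 497 mm. Two flanges 294 mm wide (y) and 29 mm thick, one on the floor and one at the top; a web 16 mm thick runs between them, centred on the flange width.

The picture frame is on the floor beside the table on its −y side. The I-beam is on top of the table, centred.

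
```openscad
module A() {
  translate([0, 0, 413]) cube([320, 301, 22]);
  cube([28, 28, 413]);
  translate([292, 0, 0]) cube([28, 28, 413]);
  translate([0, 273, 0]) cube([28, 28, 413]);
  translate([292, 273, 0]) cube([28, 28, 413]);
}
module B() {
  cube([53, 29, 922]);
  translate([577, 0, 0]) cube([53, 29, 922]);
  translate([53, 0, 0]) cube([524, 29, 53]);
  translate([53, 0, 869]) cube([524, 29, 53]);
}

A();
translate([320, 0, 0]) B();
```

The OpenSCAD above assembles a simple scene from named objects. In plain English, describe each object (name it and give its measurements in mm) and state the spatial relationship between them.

A is a simple wooden stool: a rectangular seat 320 mm (x) by 301 mm (y), 22 mm thick, top face at z = 435 mm, on four square legs, each 28×28 mm in cross-section. The legs rest on z = 0, each flush with a corner of the seat.

B is a rectangular picture frame lying in the x–z plane (depth along y). The opening is 524 mm wide (x) by 816 mm tall (z), surrounded by a border 53 mm wide on all four sides. The frame is 29 mm deep and is made of two full-height vertical stiles with two horizontal rails fitted between them.

The picture frame is against the stool's +x side, with their −y faces flush.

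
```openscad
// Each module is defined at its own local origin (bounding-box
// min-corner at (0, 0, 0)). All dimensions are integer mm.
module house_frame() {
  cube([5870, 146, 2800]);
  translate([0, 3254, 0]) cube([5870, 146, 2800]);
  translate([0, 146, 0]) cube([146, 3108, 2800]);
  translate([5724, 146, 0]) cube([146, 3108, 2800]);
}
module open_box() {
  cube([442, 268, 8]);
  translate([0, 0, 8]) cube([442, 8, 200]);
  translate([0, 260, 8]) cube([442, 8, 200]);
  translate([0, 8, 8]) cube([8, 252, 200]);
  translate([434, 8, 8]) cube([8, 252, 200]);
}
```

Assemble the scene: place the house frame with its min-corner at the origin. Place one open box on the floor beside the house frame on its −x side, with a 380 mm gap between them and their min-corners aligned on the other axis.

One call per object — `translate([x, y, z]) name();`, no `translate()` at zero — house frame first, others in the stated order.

house_frame();
translate([-822, 0, 0]) open_box();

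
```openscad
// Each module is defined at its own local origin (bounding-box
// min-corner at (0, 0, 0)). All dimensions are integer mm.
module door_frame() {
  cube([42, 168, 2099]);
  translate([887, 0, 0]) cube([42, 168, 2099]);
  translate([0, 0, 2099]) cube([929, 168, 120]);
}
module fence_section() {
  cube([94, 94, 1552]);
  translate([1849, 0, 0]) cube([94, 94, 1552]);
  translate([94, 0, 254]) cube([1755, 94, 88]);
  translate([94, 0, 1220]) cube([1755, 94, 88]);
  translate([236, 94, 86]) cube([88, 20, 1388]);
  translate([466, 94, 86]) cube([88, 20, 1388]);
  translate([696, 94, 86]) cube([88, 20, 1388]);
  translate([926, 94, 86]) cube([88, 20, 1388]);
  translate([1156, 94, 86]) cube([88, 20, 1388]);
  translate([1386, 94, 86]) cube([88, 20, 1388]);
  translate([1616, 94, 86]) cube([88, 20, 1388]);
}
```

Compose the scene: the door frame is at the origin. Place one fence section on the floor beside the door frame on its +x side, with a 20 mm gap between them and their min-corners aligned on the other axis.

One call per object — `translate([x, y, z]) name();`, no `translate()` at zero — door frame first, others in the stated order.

door_frame();
translate([949, 0, 0]) fence_section();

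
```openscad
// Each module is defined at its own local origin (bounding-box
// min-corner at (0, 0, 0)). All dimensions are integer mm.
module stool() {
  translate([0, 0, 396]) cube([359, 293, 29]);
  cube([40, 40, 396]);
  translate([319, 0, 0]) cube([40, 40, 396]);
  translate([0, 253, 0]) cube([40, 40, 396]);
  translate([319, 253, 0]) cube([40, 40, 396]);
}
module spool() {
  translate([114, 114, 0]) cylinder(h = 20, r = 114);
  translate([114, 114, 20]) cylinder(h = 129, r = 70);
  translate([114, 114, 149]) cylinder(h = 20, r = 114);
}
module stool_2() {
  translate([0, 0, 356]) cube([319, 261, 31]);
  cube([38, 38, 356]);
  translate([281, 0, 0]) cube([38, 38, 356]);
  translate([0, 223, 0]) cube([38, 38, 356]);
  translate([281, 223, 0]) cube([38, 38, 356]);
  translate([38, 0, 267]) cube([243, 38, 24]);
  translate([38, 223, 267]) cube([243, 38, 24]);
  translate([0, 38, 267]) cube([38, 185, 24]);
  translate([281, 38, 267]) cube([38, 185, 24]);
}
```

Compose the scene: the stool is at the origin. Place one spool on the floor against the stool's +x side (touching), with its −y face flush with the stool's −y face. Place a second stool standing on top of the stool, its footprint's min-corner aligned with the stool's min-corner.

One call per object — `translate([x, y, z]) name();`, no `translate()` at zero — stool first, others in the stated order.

stool();
translate([359, 0, 0]) spool();
translate([0, 0, 425]) stool_2();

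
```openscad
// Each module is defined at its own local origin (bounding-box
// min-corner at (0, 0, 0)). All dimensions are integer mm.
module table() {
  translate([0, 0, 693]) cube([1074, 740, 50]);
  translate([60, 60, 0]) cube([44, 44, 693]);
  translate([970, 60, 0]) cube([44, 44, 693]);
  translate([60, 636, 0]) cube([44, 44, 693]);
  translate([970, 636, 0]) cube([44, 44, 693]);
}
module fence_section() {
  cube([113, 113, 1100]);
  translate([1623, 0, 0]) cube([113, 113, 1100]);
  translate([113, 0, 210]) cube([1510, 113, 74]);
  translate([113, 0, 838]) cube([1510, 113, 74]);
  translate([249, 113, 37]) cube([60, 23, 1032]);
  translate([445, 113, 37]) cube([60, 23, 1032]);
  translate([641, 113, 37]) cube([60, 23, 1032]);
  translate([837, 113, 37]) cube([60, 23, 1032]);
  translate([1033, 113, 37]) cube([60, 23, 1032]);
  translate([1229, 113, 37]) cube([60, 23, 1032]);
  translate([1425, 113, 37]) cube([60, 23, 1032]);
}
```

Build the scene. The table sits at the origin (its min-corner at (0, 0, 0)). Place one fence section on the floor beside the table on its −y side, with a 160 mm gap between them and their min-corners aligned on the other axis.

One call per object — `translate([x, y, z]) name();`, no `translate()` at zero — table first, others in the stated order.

table();
translate([0, -296, 0]) fence_section();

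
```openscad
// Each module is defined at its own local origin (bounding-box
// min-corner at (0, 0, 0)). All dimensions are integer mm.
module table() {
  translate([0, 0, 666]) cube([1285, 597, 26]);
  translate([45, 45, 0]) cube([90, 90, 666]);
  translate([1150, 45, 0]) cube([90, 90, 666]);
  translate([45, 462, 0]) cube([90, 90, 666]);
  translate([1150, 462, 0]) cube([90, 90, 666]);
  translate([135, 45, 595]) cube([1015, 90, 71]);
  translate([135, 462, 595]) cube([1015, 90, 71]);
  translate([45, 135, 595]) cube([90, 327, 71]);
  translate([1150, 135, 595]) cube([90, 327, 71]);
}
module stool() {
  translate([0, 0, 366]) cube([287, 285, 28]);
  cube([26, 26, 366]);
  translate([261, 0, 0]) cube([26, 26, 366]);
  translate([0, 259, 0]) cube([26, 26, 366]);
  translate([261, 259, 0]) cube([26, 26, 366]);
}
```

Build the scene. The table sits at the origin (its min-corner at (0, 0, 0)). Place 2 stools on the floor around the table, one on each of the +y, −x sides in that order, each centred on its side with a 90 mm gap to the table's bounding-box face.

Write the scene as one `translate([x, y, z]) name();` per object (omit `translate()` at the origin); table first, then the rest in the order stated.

table();
translate([499, 687, 0]) stool();
translate([-377, 156, 0]) stool();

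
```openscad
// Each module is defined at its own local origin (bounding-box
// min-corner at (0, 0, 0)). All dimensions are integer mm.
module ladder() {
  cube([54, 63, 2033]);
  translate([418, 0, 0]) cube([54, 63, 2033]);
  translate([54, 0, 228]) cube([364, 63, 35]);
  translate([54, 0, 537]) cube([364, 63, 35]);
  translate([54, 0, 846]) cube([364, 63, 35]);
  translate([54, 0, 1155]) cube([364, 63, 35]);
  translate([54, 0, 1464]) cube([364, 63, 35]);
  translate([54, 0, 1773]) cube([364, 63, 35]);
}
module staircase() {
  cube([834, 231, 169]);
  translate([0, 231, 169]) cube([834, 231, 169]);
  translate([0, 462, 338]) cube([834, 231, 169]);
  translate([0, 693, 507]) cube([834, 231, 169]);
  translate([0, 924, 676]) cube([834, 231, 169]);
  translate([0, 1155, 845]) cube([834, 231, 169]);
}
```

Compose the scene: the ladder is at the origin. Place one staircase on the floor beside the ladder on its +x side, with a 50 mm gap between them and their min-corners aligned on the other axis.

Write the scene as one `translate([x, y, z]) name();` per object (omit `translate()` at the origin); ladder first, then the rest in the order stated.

ladder();
translate([522, 0, 0]) staircase();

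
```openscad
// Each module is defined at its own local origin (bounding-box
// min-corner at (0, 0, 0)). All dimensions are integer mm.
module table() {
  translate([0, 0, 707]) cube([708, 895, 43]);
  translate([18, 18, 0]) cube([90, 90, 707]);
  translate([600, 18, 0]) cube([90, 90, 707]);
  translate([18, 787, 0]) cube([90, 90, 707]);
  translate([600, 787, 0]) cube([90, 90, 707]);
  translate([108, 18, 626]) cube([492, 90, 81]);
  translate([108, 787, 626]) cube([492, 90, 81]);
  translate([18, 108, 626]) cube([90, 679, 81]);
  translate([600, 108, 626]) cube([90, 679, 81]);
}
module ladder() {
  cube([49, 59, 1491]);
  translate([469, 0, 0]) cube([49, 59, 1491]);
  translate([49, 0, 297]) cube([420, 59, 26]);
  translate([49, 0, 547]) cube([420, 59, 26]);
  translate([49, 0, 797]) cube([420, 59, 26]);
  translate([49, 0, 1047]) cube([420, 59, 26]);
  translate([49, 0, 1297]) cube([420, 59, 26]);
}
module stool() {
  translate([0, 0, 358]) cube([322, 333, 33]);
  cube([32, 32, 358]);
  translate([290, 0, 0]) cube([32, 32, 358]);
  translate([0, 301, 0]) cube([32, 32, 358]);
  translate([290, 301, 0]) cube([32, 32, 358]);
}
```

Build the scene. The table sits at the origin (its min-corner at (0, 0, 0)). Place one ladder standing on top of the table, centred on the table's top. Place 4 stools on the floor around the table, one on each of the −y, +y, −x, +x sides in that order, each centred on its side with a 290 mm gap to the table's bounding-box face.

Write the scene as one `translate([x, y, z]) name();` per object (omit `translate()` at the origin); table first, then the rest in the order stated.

table();
translate([95, 418, 750]) ladder();
translate([193, -623, 0]) stool();
translate([193, 1185, 0]) stool();
translate([-612, 281, 0]) stool();
translate([998, 281, 0]) stool();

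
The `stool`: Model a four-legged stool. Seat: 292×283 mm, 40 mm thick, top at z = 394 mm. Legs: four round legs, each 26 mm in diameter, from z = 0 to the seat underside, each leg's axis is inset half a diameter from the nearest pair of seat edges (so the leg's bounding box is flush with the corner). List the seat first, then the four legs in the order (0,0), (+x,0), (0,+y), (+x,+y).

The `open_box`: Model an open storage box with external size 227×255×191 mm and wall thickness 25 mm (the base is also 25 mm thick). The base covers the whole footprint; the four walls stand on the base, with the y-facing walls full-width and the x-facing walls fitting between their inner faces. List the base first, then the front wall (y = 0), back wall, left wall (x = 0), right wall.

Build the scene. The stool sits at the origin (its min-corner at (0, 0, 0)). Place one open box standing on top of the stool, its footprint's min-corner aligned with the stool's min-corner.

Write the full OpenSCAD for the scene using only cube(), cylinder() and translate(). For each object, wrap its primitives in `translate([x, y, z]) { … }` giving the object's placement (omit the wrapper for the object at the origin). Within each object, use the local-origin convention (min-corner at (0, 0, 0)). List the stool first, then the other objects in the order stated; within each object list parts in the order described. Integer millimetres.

translate([0, 0, 354]) cube([292, 283, 40]);
translate([13, 13, 0]) cylinder(h = 354, r = 13);
translate([279, 13, 0]) cylinder(h = 354, r = 13);
translate([13, 270, 0]) cylinder(h = 354, r = 13);
translate([279, 270, 0]) cylinder(h = 354, r = 13);
translate([0, 0, 394]) {
  cube([227, 255, 25]);
  translate([0, 0, 25]) cube([227, 25, 166]);
  translate([0, 230, 25]) cube([227, 25, 166]);
  translate([0, 25, 25]) cube([25, 205, 166]);
  translate([202, 25, 25]) cube([25, 205, 166]);
}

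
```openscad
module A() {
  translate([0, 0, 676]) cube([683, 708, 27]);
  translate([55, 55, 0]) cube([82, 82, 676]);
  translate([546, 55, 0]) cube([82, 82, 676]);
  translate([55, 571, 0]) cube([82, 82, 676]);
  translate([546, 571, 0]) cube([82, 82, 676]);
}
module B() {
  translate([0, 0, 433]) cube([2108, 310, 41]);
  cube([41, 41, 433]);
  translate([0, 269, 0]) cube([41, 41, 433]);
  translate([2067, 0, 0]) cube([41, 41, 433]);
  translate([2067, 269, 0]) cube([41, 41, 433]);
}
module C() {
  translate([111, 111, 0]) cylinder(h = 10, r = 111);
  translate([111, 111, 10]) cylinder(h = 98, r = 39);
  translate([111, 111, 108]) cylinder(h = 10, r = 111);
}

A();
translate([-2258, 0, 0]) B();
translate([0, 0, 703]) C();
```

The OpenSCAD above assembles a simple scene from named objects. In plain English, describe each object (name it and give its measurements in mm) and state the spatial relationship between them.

A is a table: top 683 mm (x) × 708 mm (y), 27 mm thick, upper face at z = 703 mm, on four 82×82 mm square legs, each inset 55 mm from the nearest pair of top edges, running from z = 0 to the bottom of the top.

B is a bench: a 2108×310 mm seat slab, 41 mm thick, top at z = 474 mm, on four 41×41 mm square legs flush with the seat corners and standing on z = 0.

C is a spool: two coaxial disc flanges of radius 111 mm and thickness 10 mm, joined by a core cylinder of radius 39 mm and height 98 mm. The lower flange rests on z = 0 and the three cylinders share a vertical axis.

The bench is on the floor beside the table on its −x side. The spool is on top of the table.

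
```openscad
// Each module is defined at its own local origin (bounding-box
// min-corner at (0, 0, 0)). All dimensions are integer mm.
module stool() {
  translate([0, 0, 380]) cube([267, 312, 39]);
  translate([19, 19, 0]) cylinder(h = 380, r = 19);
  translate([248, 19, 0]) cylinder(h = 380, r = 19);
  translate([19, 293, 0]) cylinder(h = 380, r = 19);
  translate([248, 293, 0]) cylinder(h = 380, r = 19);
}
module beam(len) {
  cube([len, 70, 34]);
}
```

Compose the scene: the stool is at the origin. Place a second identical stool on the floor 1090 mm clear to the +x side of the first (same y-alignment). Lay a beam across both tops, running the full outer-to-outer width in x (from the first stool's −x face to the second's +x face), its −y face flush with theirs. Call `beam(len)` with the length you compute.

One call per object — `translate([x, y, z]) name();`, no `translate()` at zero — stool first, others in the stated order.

stool();
translate([1357, 0, 0]) stool();
translate([0, 0, 419]) beam(1624);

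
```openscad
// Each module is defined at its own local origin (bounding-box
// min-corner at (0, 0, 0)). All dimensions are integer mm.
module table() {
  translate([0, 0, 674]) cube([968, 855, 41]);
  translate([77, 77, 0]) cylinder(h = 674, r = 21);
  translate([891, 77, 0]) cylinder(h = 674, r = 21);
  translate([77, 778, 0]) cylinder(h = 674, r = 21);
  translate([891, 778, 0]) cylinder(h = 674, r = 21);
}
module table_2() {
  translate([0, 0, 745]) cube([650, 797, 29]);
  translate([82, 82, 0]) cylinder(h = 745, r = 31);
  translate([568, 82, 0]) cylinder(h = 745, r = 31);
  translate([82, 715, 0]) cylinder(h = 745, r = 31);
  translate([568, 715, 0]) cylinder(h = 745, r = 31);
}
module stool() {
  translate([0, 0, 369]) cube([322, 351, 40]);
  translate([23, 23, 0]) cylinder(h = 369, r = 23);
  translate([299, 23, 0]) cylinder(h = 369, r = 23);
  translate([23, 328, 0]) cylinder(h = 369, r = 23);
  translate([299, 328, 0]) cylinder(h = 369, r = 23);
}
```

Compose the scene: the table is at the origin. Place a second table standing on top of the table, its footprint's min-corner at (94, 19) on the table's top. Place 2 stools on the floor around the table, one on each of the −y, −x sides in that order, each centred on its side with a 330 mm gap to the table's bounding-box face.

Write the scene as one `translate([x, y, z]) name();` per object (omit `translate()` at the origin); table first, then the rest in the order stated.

table();
translate([94, 19, 715]) table_2();
translate([323, -681, 0]) stool();
translate([-652, 252, 0]) stool();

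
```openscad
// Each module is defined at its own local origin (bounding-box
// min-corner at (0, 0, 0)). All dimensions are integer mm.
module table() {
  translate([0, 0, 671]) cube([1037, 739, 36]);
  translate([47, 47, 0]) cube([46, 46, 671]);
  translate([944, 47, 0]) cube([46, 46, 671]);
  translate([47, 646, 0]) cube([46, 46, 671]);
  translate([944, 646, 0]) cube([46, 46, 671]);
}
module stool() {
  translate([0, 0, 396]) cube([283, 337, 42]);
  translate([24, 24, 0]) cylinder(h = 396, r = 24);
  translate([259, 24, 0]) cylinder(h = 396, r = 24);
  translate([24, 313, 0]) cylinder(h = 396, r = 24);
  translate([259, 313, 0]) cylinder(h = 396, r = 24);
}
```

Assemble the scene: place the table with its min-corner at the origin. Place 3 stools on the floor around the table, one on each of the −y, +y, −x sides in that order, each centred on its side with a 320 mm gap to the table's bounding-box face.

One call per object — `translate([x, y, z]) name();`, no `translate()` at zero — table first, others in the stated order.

table();
translate([377, -657, 0]) stool();
translate([377, 1059, 0]) stool();
translate([-603, 201, 0]) stool();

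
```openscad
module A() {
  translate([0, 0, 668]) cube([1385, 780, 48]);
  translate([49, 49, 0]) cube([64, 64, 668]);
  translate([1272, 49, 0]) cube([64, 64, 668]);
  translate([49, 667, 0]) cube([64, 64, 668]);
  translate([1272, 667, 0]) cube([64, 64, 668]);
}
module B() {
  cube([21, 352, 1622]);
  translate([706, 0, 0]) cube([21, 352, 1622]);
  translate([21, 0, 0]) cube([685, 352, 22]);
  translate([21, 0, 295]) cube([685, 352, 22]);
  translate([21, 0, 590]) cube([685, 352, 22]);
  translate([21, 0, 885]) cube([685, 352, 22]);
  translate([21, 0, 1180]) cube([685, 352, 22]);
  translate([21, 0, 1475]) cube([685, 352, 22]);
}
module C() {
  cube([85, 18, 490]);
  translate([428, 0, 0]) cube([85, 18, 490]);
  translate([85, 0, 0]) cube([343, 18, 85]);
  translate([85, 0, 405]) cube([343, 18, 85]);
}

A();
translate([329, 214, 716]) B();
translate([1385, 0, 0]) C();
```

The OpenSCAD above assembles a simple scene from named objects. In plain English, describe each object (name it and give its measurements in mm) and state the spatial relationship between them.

A is a rectangular dining table. The top is 1385×780×48 mm with its upper surface at z = 716 mm. It stands on four 64×64 mm square legs, each inset 49 mm from the nearest pair of top edges, running from the floor to the underside of the top.

B is an open bookshelf. Two side panels, each 21 mm thick, 352 mm deep and 1622 mm tall, stand 727 mm apart (outside-to-outside). Between them sit 6 shelves, each 22 mm thick and 352 mm deep, spanning the full gap between the sides. The bottom shelf rests on the floor (its underside at z = 0) and the clear gap between one shelf's top and the next shelf's underside is 273 mm.

C is a picture frame with a 343×320 mm rectangular opening (x by z) and a uniform 85 mm border on every side. Frame depth is 18 mm along y. It is built from two vertical stiles running the full outside height and two horizontal rails spanning the gap between the stiles.

The bookshelf is on top of the table, centred. The picture frame is against the table's +x side, with their −y faces flush.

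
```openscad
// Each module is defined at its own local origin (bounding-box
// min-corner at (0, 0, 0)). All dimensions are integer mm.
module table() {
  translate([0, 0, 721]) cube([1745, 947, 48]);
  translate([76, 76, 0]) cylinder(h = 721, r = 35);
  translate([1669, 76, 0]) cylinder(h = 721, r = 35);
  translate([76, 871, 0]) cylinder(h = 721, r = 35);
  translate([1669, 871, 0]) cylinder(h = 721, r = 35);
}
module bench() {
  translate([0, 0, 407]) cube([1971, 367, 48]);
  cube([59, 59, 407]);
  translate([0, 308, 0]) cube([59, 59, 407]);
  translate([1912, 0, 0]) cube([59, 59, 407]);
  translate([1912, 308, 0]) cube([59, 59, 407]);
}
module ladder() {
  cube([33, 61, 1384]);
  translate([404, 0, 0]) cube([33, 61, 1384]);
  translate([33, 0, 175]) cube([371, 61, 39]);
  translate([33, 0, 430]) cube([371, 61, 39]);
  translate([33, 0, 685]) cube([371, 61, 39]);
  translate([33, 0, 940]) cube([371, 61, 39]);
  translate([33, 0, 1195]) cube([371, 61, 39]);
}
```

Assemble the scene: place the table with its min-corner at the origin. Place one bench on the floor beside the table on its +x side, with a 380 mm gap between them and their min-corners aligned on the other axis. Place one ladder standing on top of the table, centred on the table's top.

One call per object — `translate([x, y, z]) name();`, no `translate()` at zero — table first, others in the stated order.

table();
translate([2125, 0, 0]) bench();
translate([654, 443, 769]) ladder();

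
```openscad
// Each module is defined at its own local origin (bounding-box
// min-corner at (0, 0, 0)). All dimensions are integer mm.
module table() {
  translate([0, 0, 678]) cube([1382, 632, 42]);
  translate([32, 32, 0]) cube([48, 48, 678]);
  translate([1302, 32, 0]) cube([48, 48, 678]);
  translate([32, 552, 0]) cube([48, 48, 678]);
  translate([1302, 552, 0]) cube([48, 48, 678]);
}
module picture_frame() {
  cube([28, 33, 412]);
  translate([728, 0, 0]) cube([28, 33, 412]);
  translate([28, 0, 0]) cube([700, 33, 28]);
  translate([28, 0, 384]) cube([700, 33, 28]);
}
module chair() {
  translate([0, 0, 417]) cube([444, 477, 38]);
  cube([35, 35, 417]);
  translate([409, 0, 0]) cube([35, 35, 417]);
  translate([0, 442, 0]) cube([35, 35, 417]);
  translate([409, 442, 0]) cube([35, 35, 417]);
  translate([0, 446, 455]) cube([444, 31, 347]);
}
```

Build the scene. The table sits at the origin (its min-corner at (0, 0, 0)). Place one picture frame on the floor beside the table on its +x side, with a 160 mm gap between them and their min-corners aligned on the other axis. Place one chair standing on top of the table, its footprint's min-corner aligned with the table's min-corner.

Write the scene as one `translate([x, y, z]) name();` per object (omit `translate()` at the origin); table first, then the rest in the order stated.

table();
translate([1542, 0, 0]) picture_frame();
translate([0, 0, 720]) chair();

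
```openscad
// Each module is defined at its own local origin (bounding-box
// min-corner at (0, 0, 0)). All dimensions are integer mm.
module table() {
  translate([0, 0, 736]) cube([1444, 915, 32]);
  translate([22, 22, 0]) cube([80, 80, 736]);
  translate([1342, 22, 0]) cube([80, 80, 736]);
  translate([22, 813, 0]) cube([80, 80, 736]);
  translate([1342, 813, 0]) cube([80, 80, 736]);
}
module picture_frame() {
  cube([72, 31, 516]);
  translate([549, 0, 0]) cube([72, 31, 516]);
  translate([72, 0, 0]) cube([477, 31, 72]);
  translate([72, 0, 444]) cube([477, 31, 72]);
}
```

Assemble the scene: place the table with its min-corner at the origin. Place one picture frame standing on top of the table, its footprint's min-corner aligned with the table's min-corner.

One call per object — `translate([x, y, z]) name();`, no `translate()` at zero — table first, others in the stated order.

table();
translate([0, 0, 768]) picture_frame();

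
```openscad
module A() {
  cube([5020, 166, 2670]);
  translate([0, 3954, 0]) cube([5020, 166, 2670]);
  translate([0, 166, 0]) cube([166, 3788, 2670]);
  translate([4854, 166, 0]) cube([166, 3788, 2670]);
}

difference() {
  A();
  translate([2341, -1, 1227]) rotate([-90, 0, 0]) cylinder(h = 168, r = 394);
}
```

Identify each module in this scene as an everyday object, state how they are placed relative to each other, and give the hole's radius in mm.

The subtracted cylinder has r = 394 mm.

A is a house frame. The house frame has a circular hole through its front wall. The hole's radius is 394 mm.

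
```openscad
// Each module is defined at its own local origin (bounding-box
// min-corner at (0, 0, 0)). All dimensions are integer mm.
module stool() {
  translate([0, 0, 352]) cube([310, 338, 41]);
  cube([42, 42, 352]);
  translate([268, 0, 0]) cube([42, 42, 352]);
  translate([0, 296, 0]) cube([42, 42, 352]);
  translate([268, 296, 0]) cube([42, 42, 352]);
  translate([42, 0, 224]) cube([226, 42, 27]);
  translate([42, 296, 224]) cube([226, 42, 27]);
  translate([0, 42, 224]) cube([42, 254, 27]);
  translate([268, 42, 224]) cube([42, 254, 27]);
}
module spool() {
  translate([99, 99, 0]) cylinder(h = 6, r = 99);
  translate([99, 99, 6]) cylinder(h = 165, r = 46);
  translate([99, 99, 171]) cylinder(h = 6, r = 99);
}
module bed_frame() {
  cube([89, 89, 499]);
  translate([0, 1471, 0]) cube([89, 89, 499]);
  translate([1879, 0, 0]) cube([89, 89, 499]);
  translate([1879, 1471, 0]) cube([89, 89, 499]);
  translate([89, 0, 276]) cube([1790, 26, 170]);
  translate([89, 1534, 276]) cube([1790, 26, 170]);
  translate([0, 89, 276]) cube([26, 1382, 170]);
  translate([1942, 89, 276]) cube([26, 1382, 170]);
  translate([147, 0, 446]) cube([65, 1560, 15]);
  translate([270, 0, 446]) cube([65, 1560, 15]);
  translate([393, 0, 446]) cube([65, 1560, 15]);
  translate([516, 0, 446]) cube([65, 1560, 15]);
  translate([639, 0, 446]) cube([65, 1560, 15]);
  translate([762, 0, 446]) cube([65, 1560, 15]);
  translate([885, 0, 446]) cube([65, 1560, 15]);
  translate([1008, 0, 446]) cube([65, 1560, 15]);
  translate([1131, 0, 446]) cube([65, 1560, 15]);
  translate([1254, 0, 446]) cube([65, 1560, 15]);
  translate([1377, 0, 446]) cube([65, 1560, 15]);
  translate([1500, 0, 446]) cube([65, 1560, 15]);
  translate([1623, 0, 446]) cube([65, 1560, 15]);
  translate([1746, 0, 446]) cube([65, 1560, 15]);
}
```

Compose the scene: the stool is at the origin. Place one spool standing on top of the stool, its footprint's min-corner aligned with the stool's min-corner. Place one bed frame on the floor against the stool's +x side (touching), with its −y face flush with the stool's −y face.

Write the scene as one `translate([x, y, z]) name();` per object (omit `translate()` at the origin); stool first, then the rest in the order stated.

stool();
translate([0, 0, 393]) spool();
translate([310, 0, 0]) bed_frame();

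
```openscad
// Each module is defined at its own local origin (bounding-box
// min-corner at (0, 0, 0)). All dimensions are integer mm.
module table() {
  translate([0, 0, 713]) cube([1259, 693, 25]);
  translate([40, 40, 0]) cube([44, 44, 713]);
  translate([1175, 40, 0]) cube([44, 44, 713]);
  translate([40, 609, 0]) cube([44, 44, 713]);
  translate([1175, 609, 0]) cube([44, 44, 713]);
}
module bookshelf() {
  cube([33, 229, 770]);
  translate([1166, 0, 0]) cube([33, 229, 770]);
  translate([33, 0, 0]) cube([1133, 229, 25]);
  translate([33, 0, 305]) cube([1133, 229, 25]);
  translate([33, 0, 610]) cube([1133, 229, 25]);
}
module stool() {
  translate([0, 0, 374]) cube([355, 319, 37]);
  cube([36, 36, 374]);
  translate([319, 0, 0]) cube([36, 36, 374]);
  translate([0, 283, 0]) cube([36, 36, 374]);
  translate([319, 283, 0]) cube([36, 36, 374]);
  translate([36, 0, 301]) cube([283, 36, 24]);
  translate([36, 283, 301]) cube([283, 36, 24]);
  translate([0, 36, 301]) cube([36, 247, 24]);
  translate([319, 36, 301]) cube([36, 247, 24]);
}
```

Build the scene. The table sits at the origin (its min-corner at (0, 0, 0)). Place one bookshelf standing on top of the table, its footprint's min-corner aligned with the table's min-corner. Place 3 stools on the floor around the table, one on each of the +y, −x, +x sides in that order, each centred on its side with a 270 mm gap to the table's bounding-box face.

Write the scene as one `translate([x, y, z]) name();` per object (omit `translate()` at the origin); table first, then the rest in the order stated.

table();
translate([0, 0, 738]) bookshelf();
translate([452, 963, 0]) stool();
translate([-625, 187, 0]) stool();
translate([1529, 187, 0]) stool();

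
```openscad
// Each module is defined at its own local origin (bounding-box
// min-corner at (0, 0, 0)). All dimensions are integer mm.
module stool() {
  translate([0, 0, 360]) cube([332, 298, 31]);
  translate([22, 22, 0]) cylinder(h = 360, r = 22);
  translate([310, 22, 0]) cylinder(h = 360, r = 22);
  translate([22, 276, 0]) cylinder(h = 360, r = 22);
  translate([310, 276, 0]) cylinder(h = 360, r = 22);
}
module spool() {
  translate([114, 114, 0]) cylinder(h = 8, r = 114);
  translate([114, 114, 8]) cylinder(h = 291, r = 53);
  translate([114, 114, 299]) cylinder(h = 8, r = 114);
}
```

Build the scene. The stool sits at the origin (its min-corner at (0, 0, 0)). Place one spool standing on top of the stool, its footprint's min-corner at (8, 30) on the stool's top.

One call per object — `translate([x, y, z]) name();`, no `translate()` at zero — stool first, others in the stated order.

stool();
translate([8, 30, 391]) spool();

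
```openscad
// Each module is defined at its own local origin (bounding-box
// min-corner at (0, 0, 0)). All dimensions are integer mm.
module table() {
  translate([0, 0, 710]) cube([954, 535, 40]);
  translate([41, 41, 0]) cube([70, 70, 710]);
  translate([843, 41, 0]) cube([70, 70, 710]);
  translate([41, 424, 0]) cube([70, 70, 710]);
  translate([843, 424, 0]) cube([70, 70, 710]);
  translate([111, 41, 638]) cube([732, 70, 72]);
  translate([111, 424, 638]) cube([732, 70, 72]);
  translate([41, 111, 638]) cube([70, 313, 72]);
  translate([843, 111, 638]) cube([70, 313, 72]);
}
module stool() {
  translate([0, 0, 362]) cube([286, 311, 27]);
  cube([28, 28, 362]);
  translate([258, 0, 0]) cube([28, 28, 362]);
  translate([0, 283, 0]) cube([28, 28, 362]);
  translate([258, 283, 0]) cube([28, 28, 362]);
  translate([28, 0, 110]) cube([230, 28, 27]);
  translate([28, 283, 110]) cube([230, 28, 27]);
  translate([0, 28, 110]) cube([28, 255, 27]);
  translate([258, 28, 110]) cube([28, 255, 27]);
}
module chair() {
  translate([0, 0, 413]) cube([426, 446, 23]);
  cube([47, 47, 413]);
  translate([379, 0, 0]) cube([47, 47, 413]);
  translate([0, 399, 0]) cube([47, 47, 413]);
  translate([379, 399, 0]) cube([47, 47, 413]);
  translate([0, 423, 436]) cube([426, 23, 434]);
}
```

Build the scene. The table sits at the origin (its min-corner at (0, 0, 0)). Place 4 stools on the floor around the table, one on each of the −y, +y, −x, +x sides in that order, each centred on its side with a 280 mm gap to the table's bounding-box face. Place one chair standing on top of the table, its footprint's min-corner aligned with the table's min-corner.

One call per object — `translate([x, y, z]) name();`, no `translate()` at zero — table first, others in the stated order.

table();
translate([334, -591, 0]) stool();
translate([334, 815, 0]) stool();
translate([-566, 112, 0]) stool();
translate([1234, 112, 0]) stool();
translate([0, 0, 750]) chair();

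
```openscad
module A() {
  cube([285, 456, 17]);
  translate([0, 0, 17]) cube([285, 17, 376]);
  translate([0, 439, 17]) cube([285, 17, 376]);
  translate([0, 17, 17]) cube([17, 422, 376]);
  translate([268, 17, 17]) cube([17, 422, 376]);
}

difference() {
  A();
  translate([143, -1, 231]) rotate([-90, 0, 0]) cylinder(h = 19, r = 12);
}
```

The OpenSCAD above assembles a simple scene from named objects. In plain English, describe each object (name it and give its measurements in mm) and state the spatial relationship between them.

A is an open storage box with external size 285×456×393 mm and wall thickness 17 mm (the base is also 17 mm thick). The base covers the whole footprint; the four walls stand on the base, with the y-facing walls full-width and the x-facing walls fitting between their inner faces.

The open box has a circular hole of radius 12 mm through its front wall, centred at (x = 143, z = 231).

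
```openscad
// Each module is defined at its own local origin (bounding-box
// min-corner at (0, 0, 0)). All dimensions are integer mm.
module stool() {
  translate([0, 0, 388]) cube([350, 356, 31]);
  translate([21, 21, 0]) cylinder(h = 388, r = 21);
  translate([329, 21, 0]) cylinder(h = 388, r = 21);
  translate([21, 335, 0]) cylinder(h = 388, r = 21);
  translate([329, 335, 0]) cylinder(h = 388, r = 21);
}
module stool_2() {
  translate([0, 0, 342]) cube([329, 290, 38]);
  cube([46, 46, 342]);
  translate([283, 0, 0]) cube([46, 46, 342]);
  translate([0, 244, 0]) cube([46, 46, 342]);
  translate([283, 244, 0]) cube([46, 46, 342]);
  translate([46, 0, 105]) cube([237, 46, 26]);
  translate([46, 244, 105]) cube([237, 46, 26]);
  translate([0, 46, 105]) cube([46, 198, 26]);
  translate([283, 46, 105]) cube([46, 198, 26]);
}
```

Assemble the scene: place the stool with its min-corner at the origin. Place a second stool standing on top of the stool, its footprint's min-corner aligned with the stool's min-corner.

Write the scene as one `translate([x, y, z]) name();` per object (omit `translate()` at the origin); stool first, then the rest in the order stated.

stool();
translate([0, 0, 419]) stool_2();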